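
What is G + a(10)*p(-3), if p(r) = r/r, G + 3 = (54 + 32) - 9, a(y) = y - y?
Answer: 74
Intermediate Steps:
a(y) = 0
G = 74 (G = -3 + ((54 + 32) - 9) = -3 + (86 - 9) = -3 + 77 = 74)
p(r) = 1
G + a(10)*p(-3) = 74 + 0*1 = 74 + 0 = 74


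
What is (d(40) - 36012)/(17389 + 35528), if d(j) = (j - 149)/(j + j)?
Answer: -2881069/4233360 ≈ -0.68056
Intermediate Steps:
d(j) = (-149 + j)/(2*j) (d(j) = (-149 + j)/((2*j)) = (-149 + j)*(1/(2*j)) = (-149 + j)/(2*j))
(d(40) - 36012)/(17389 + 35528) = ((1/2)*(-149 + 40)/40 - 36012)/(17389 + 35528) = ((1/2)*(1/40)*(-109) - 36012)/52917 = (-109/80 - 36012)*(1/52917) = -2881069/80*1/52917 = -2881069/4233360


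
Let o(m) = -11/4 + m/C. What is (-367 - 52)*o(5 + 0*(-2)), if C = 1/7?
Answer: -54051/4 ≈ -13513.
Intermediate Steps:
C = 1/7 ≈ 0.14286
o(m) = -11/4 + 7*m (o(m) = -11/4 + m/(1/7) = -11*1/4 + m*7 = -11/4 + 7*m)
(-367 - 52)*o(5 + 0*(-2)) = (-367 - 52)*(-11/4 + 7*(5 + 0*(-2))) = -419*(-11/4 + 7*(5 + 0)) = -419*(-11/4 + 7*5) = -419*(-11/4 + 35) = -419*129/4 = -54051/4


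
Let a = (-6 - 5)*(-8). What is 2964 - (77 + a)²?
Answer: -24261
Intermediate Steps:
a = 88 (a = -11*(-8) = 88)
2964 - (77 + a)² = 2964 - (77 + 88)² = 2964 - 1*165² = 2964 - 1*27225 = 2964 - 27225 = -24261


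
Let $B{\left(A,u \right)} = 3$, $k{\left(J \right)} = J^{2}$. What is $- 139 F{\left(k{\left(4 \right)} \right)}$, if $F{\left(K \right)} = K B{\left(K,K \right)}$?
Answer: $-6672$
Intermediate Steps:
$F{\left(K \right)} = 3 K$ ($F{\left(K \right)} = K 3 = 3 K$)
$- 139 F{\left(k{\left(4 \right)} \right)} = - 139 \cdot 3 \cdot 4^{2} = - 139 \cdot 3 \cdot 16 = \left(-139\right) 48 = -6672$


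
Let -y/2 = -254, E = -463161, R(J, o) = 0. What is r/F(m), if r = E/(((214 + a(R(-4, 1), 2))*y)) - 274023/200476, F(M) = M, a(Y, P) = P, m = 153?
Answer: -10243388365/280472339232 ≈ -0.036522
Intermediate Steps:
y = 508 (y = -2*(-254) = 508)
r = -10243388365/1833152544 (r = -463161*1/(508*(214 + 2)) - 274023/200476 = -463161/(216*508) - 274023*1/200476 = -463161/109728 - 274023/200476 = -463161*1/109728 - 274023/200476 = -154387/36576 - 274023/200476 = -10243388365/1833152544 ≈ -5.5879)
r/F(m) = -10243388365/1833152544/153 = -10243388365/1833152544*1/153 = -10243388365/280472339232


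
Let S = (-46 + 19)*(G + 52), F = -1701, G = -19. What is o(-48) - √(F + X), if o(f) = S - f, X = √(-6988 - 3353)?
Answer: -843 - √(-1701 + 3*I*√1149) ≈ -844.23 - 41.262*I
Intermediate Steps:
X = 3*I*√1149 (X = √(-10341) = 3*I*√1149 ≈ 101.69*I)
S = -891 (S = (-46 + 19)*(-19 + 52) = -27*33 = -891)
o(f) = -891 - f
o(-48) - √(F + X) = (-891 - 1*(-48)) - √(-1701 + 3*I*√1149) = (-891 + 48) - √(-1701 + 3*I*√1149) = -843 - √(-1701 + 3*I*√1149)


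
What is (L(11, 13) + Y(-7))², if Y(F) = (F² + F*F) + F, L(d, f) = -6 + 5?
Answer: 8100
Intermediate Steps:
L(d, f) = -1
Y(F) = F + 2*F² (Y(F) = (F² + F²) + F = 2*F² + F = F + 2*F²)
(L(11, 13) + Y(-7))² = (-1 - 7*(1 + 2*(-7)))² = (-1 - 7*(1 - 14))² = (-1 - 7*(-13))² = (-1 + 91)² = 90² = 8100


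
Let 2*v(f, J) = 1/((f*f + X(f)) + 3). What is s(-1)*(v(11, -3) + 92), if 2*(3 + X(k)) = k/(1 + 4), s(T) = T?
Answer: -112337/1221 ≈ -92.004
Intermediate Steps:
X(k) = -3 + k/10 (X(k) = -3 + (k/(1 + 4))/2 = -3 + (k/5)/2 = -3 + k/10)
v(f, J) = 1/(2*(f**2 + f/10)) (v(f, J) = 1/(2*((f*f + (-3 + f/10)) + 3)) = 1/(2*((f**2 + (-3 + f/10)) + 3)) = 1/(2*((-3 + f**2 + f/10) + 3)) = 1/(2*(f**2 + f/10)))
s(-1)*(v(11, -3) + 92) = -(5/(11*(1 + 10*11)) + 92) = -(5*(1/11)/(1 + 110) + 92) = -(5*(1/11)/111 + 92) = -(5*(1/11)*(1/111) + 92) = -(5/1221 + 92) = -1*112337/1221 = -112337/1221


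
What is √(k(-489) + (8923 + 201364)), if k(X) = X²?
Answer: 8*√7022 ≈ 670.38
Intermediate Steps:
√(k(-489) + (8923 + 201364)) = √((-489)² + (8923 + 201364)) = √(239121 + 210287) = √449408 = 8*√7022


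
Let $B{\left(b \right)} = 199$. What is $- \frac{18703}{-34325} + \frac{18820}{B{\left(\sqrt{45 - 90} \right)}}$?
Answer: $\frac{649718397}{6830675} \approx 95.118$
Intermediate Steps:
$- \frac{18703}{-34325} + \frac{18820}{B{\left(\sqrt{45 - 90} \right)}} = - \frac{18703}{-34325} + \frac{18820}{199} = \left(-18703\right) \left(- \frac{1}{34325}\right) + 18820 \cdot \frac{1}{199} = \frac{18703}{34325} + \frac{18820}{199} = \frac{649718397}{6830675}$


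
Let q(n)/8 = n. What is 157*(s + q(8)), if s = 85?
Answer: 23393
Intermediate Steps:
q(n) = 8*n
157*(s + q(8)) = 157*(85 + 8*8) = 157*(85 + 64) = 157*149 = 23393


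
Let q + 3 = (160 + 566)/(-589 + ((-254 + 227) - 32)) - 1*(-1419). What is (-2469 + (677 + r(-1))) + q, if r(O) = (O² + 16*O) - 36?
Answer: -46237/108 ≈ -428.12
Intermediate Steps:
r(O) = -36 + O² + 16*O
q = 152807/108 (q = -3 + ((160 + 566)/(-589 + ((-254 + 227) - 32)) - 1*(-1419)) = -3 + (726/(-589 + (-27 - 32)) + 1419) = -3 + (726/(-589 - 59) + 1419) = -3 + (726/(-648) + 1419) = -3 + (726*(-1/648) + 1419) = -3 + (-121/108 + 1419) = -3 + 153131/108 = 152807/108 ≈ 1414.9)
(-2469 + (677 + r(-1))) + q = (-2469 + (677 + (-36 + (-1)² + 16*(-1)))) + 152807/108 = (-2469 + (677 + (-36 + 1 - 16))) + 152807/108 = (-2469 + (677 - 51)) + 152807/108 = (-2469 + 626) + 152807/108 = -1843 + 152807/108 = -46237/108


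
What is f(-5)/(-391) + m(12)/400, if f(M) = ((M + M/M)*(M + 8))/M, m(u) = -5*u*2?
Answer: -1197/3910 ≈ -0.30614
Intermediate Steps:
m(u) = -10*u
f(M) = (1 + M)*(8 + M)/M (f(M) = ((M + 1)*(8 + M))/M = ((1 + M)*(8 + M))/M = (1 + M)*(8 + M)/M)
f(-5)/(-391) + m(12)/400 = (9 - 5 + 8/(-5))/(-391) - 10*12/400 = (9 - 5 + 8*(-⅕))*(-1/391) - 120*1/400 = (9 - 5 - 8/5)*(-1/391) - 3/10 = (12/5)*(-1/391) - 3/10 = -12/1955 - 3/10 = -1197/3910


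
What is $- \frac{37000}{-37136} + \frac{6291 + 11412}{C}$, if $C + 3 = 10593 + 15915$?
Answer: $\frac{22751439}{13670690} \approx 1.6642$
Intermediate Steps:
$C = 26505$ ($C = -3 + \left(10593 + 15915\right) = -3 + 26508 = 26505$)
$- \frac{37000}{-37136} + \frac{6291 + 11412}{C} = - \frac{37000}{-37136} + \frac{6291 + 11412}{26505} = \left(-37000\right) \left(- \frac{1}{37136}\right) + 17703 \cdot \frac{1}{26505} = \frac{4625}{4642} + \frac{1967}{2945} = \frac{22751439}{13670690}$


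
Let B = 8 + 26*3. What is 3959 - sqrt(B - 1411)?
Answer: 3959 - 5*I*sqrt(53) ≈ 3959.0 - 36.401*I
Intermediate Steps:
B = 86 (B = 8 + 78 = 86)
3959 - sqrt(B - 1411) = 3959 - sqrt(86 - 1411) = 3959 - sqrt(-1325) = 3959 - 5*I*sqrt(53)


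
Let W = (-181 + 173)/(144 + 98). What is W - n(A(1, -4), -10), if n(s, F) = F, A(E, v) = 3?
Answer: 1206/121 ≈ 9.9669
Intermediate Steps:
W = -4/121 (W = -8/242 = -8*1/242 = -4/121 ≈ -0.033058)
W - n(A(1, -4), -10) = -4/121 - 1*(-10) = -4/121 + 10 = 1206/121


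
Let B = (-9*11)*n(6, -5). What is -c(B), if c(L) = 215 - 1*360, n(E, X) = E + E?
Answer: 145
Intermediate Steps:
n(E, X) = 2*E
B = -1188 (B = (-9*11)*(2*6) = -99*12 = -1188)
c(L) = -145 (c(L) = 215 - 360 = -145)
-c(B) = -1*(-145) = 145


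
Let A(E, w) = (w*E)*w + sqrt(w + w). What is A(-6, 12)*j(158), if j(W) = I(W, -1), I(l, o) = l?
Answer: -136512 + 316*sqrt(6) ≈ -1.3574e+5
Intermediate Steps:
j(W) = W
A(E, w) = E*w**2 + sqrt(2)*sqrt(w) (A(E, w) = (E*w)*w + sqrt(2*w) = E*w**2 + sqrt(2)*sqrt(w))
A(-6, 12)*j(158) = (-6*12**2 + sqrt(2)*sqrt(12))*158 = (-6*144 + sqrt(2)*(2*sqrt(3)))*158 = (-864 + 2*sqrt(6))*158 = -136512 + 316*sqrt(6)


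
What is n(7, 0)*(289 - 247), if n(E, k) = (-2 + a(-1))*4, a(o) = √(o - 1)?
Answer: -336 + 168*I*√2 ≈ -336.0 + 237.59*I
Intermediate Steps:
a(o) = √(-1 + o)
n(E, k) = -8 + 4*I*√2 (n(E, k) = (-2 + √(-1 - 1))*4 = (-2 + √(-2))*4 = (-2 + I*√2)*4 = -8 + 4*I*√2)
n(7, 0)*(289 - 247) = (-8 + 4*I*√2)*(289 - 247) = (-8 + 4*I*√2)*42 = -336 + 168*I*√2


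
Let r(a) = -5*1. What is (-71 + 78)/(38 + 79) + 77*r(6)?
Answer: -45038/117 ≈ -384.94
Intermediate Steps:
r(a) = -5
(-71 + 78)/(38 + 79) + 77*r(6) = (-71 + 78)/(38 + 79) + 77*(-5) = 7/117 - 385 = -45038/117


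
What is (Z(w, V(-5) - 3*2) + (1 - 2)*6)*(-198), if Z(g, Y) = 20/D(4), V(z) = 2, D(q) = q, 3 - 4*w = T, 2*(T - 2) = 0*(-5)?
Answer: 198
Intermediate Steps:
T = 2 (T = 2 + (0*(-5))/2 = 2 + (½)*0 = 2 + 0 = 2)
w = ¼ (w = ¾ - ¼*2 = ¾ - ½ = ¼ ≈ 0.25000)
Z(g, Y) = 5 (Z(g, Y) = 20/4 = 20*(¼) = 5)
(Z(w, V(-5) - 3*2) + (1 - 2)*6)*(-198) = (5 + (1 - 2)*6)*(-198) = (5 - 1*6)*(-198) = (5 - 6)*(-198) = -1*(-198) = 198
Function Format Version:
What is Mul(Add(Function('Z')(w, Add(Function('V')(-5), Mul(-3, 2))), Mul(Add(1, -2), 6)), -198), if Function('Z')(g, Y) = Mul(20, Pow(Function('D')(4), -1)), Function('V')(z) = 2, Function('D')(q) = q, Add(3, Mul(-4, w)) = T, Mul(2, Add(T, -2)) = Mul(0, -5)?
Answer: 198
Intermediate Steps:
T = 2 (T = Add(2, Mul(Rational(1, 2), Mul(0, -5))) = Add(2, Mul(Rational(1, 2), 0)) = Add(2, 0) = 2)
w = Rational(1, 4) (w = Add(Rational(3, 4), Mul(Rational(-1, 4), 2)) = Add(Rational(3, 4), Rational(-1, 2)) = Rational(1, 4) ≈ 0.25000)
Function('Z')(g, Y) = 5 (Function('Z')(g, Y) = Mul(20, Pow(4, -1)) = Mul(20, Rational(1, 4)) = 5)
Mul(Add(Function('Z')(w, Add(Function('V')(-5), Mul(-3, 2))), Mul(Add(1, -2), 6)), -198) = Mul(Add(5, Mul(Add(1, -2), 6)), -198) = Mul(Add(5, Mul(-1, 6)), -198) = Mul(Add(5, -6), -198) = Mul(-1, -198) = 198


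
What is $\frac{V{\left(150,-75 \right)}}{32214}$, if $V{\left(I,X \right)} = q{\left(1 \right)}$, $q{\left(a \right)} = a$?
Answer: $\frac{1}{32214} \approx 3.1042 \cdot 10^{-5}$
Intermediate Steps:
$V{\left(I,X \right)} = 1$
$\frac{V{\left(150,-75 \right)}}{32214} = 1 \cdot \frac{1}{32214} = \frac{1}{32214}$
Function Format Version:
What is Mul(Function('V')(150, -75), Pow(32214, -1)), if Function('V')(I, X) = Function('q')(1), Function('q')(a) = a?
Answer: Rational(1, 32214) ≈ 3.1042e-5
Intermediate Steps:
Function('V')(I, X) = 1
Mul(Function('V')(150, -75), Pow(32214, -1)) = Mul(1, Pow(32214, -1)) = Mul(1, Rational(1, 32214)) = Rational(1, 32214)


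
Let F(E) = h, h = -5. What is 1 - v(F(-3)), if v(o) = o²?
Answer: -24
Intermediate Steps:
F(E) = -5
1 - v(F(-3)) = 1 - 1*(-5)² = 1 - 1*25 = 1 - 25 = -24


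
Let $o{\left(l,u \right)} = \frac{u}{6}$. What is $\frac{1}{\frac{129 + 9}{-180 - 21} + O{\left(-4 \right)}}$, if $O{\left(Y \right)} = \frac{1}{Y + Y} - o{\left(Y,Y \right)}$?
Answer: $- \frac{1608}{233} \approx -6.9013$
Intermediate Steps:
$o{\left(l,u \right)} = \frac{u}{6}$ ($o{\left(l,u \right)} = u \frac{1}{6} = \frac{u}{6}$)
$O{\left(Y \right)} = \frac{1}{2 Y} - \frac{Y}{6}$ ($O{\left(Y \right)} = \frac{1}{Y + Y} - \frac{Y}{6} = \frac{1}{2 Y} - \frac{Y}{6}$)
$\frac{1}{\frac{129 + 9}{-180 - 21} + O{\left(-4 \right)}} = \frac{1}{\frac{129 + 9}{-180 - 21} + \frac{3 - \left(-4\right)^{2}}{6 \left(-4\right)}} = \frac{1}{\frac{138}{-201} + \frac{1}{6} \left(- \frac{1}{4}\right) \left(3 - 16\right)} = \frac{1}{138 \left(- \frac{1}{201}\right) + \frac{1}{6} \left(- \frac{1}{4}\right) \left(3 - 16\right)} = \frac{1}{- \frac{46}{67} + \frac{1}{6} \left(- \frac{1}{4}\right) \left(-13\right)} = \frac{1}{- \frac{46}{67} + \frac{13}{24}} = \frac{1}{- \frac{233}{1608}} = - \frac{1608}{233}$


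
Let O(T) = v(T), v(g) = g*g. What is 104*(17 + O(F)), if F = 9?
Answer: 10192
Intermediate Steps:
v(g) = g²
O(T) = T²
104*(17 + O(F)) = 104*(17 + 9²) = 104*(17 + 81) = 104*98 = 10192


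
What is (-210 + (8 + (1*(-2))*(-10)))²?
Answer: 33124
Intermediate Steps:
(-210 + (8 + (1*(-2))*(-10)))² = (-210 + (8 - 2*(-10)))² = (-210 + (8 + 20))² = (-210 + 28)² = (-182)² = 33124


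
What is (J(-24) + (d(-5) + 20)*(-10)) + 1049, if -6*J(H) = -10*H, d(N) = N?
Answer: 859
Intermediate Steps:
J(H) = 5*H/3 (J(H) = -(-5)*H/3 = 5*H/3)
(J(-24) + (d(-5) + 20)*(-10)) + 1049 = ((5/3)*(-24) + (-5 + 20)*(-10)) + 1049 = (-40 + 15*(-10)) + 1049 = (-40 - 150) + 1049 = -190 + 1049 = 859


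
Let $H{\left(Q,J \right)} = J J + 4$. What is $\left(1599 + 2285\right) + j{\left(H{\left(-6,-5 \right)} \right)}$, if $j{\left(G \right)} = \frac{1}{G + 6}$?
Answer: $\frac{135941}{35} \approx 3884.0$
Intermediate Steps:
$H{\left(Q,J \right)} = 4 + J^{2}$ ($H{\left(Q,J \right)} = J^{2} + 4 = 4 + J^{2}$)
$j{\left(G \right)} = \frac{1}{6 + G}$
$\left(1599 + 2285\right) + j{\left(H{\left(-6,-5 \right)} \right)} = \left(1599 + 2285\right) + \frac{1}{6 + \left(4 + \left(-5\right)^{2}\right)} = 3884 + \frac{1}{6 + \left(4 + 25\right)} = 3884 + \frac{1}{6 + 29} = 3884 + \frac{1}{35} = \frac{135941}{35}$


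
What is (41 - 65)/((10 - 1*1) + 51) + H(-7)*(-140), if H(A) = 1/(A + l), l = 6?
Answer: 698/5 ≈ 139.60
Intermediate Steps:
H(A) = 1/(6 + A) (H(A) = 1/(A + 6) = 1/(6 + A))
(41 - 65)/((10 - 1*1) + 51) + H(-7)*(-140) = (41 - 65)/((10 - 1*1) + 51) - 140/(6 - 7) = -24/((10 - 1) + 51) - 140/(-1) = -24/(9 + 51) - 1*(-140) = -24/60 + 140 = -24*1/60 + 140 = -⅖ + 140 = 698/5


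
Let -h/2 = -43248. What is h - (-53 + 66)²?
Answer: 86327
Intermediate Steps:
h = 86496 (h = -2*(-43248) = 86496)
h - (-53 + 66)² = 86496 - (-53 + 66)² = 86496 - 1*13² = 86496 - 1*169 = 86496 - 169 = 86327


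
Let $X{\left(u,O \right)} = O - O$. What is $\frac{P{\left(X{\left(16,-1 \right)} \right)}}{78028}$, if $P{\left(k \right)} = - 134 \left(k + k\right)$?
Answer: $0$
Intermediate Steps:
$X{\left(u,O \right)} = 0$
$P{\left(k \right)} = - 268 k$ ($P{\left(k \right)} = - 134 \cdot 2 k = - 268 k$)
$\frac{P{\left(X{\left(16,-1 \right)} \right)}}{78028} = \frac{\left(-268\right) 0}{78028} = 0 \cdot \frac{1}{78028} = 0$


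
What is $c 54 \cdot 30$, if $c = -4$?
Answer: $-6480$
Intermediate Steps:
$c 54 \cdot 30 = \left(-4\right) 54 \cdot 30 = \left(-216\right) 30 = -6480$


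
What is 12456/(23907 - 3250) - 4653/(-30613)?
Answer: 43402959/57488431 ≈ 0.75499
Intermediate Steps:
12456/(23907 - 3250) - 4653/(-30613) = 12456/20657 - 4653*(-1/30613) = 12456*(1/20657) + 423/2783 = 12456/20657 + 423/2783 = 43402959/57488431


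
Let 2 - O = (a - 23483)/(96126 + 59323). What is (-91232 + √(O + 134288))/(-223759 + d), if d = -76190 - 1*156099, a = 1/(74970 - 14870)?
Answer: 5702/28503 - √117211162026058268130851/426062155367520 ≈ 0.19925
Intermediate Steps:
a = 1/60100 ≈ 1.6639e-5
O = 20096298099/9342484900 (O = 2 - (1/60100 - 23483)/(96126 + 59323) = 2 - (-1411328299)/(60100*155449) = 2 - 1*(-1411328299/9342484900) = 2 + 1411328299/9342484900 = 20096298099/9342484900 ≈ 2.1511)
d = -232289 (d = -76190 - 156099 = -232289)
(-91232 + √(O + 134288))/(-223759 + d) = (-91232 + √(20096298099/9342484900 + 134288))/(-223759 - 232289) = (-91232 + √(1254603708549299/9342484900))/(-456048) = (-91232 + √117211162026058268130851/934248490)*(-1/456048) = 5702/28503 - √117211162026058268130851/426062155367520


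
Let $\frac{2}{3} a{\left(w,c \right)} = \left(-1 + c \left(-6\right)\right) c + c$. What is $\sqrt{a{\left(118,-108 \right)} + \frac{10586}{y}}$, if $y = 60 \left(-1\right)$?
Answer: $\frac{i \sqrt{94637190}}{30} \approx 324.27 i$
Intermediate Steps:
$y = -60$
$a{\left(w,c \right)} = \frac{3 c}{2} + \frac{3 c \left(-1 - 6 c\right)}{2}$ ($a{\left(w,c \right)} = \frac{3 \left(\left(-1 + c \left(-6\right)\right) c + c\right)}{2} = \frac{3 \left(\left(-1 - 6 c\right) c + c\right)}{2} = \frac{3 \left(c \left(-1 - 6 c\right) + c\right)}{2} = \frac{3 \left(c + c \left(-1 - 6 c\right)\right)}{2} = \frac{3 c}{2} + \frac{3 c \left(-1 - 6 c\right)}{2}$)
$\sqrt{a{\left(118,-108 \right)} + \frac{10586}{y}} = \sqrt{- 9 \left(-108\right)^{2} + \frac{10586}{-60}} = \sqrt{\left(-9\right) 11664 + 10586 \left(- \frac{1}{60}\right)} = \sqrt{-104976 - \frac{5293}{30}} = \sqrt{- \frac{3154573}{30}} = \frac{i \sqrt{94637190}}{30}$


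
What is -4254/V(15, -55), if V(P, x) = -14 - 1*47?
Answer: 4254/61 ≈ 69.738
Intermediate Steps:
V(P, x) = -61 (V(P, x) = -14 - 47 = -61)
-4254/V(15, -55) = -4254/(-61) = -4254*(-1/61) = 4254/61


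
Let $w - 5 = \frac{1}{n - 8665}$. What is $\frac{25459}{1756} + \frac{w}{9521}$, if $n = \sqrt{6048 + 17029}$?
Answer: $\frac{2274328952098159}{156863073509706} - \frac{\sqrt{23077}}{714638148108} \approx 14.499$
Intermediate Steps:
$n = \sqrt{23077} \approx 151.91$
$w = 5 + \frac{1}{-8665 + \sqrt{23077}}$ ($w = 5 + \frac{1}{\sqrt{23077} - 8665} = 5 + \frac{1}{-8665 + \sqrt{23077}} \approx 4.9999$)
$\frac{25459}{1756} + \frac{w}{9521} = \frac{25459}{1756} + \frac{\frac{375287075}{75059148} - \frac{\sqrt{23077}}{75059148}}{9521} = 25459 \cdot \frac{1}{1756} + \left(\frac{375287075}{75059148} - \frac{\sqrt{23077}}{75059148}\right) \frac{1}{9521} = \frac{25459}{1756} + \left(\frac{375287075}{714638148108} - \frac{\sqrt{23077}}{714638148108}\right) = \frac{2274328952098159}{156863073509706} - \frac{\sqrt{23077}}{714638148108}$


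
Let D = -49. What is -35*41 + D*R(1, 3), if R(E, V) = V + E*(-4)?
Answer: -1386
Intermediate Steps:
R(E, V) = V - 4*E
-35*41 + D*R(1, 3) = -35*41 - 49*(3 - 4*1) = -1435 - 49*(3 - 4) = -1435 - 49*(-1) = -1435 + 49 = -1386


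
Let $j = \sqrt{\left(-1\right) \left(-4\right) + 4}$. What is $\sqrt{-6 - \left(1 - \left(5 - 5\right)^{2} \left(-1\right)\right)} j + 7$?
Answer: $7 + 2 i \sqrt{14} \approx 7.0 + 7.4833 i$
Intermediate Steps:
$j = 2 \sqrt{2}$ ($j = \sqrt{4 + 4} = \sqrt{8} = 2 \sqrt{2} \approx 2.8284$)
$\sqrt{-6 - \left(1 - \left(5 - 5\right)^{2} \left(-1\right)\right)} j + 7 = \sqrt{-6 - \left(1 - \left(5 - 5\right)^{2} \left(-1\right)\right)} 2 \sqrt{2} + 7 = \sqrt{-6 - \left(1 - 0^{2} \left(-1\right)\right)} 2 \sqrt{2} + 7 = \sqrt{-6 + \left(0 \left(-1\right) - 1\right)} 2 \sqrt{2} + 7 = \sqrt{-6 + \left(0 - 1\right)} 2 \sqrt{2} + 7 = \sqrt{-6 - 1} \cdot 2 \sqrt{2} + 7 = \sqrt{-7} \cdot 2 \sqrt{2} + 7 = i \sqrt{7} \cdot 2 \sqrt{2} + 7 = 2 i \sqrt{14} + 7 = 7 + 2 i \sqrt{14}$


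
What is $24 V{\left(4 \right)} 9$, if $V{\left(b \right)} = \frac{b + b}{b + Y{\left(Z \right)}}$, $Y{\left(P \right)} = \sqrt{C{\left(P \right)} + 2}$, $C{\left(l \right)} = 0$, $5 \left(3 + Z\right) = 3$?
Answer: $\frac{3456}{7} - \frac{864 \sqrt{2}}{7} \approx 319.16$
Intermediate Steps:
$Z = - \frac{12}{5}$ ($Z = -3 + \frac{1}{5} \cdot 3 = -3 + \frac{3}{5} = - \frac{12}{5} \approx -2.4$)
$Y{\left(P \right)} = \sqrt{2}$ ($Y{\left(P \right)} = \sqrt{0 + 2} = \sqrt{2}$)
$V{\left(b \right)} = \frac{2 b}{b + \sqrt{2}}$ ($V{\left(b \right)} = \frac{b + b}{b + \sqrt{2}} = \frac{2 b}{b + \sqrt{2}}$)
$24 V{\left(4 \right)} 9 = 24 \cdot 2 \cdot 4 \frac{1}{4 + \sqrt{2}} \cdot 9 = 24 \frac{8}{4 + \sqrt{2}} \cdot 9 = \frac{192}{4 + \sqrt{2}} \cdot 9 = \frac{1728}{4 + \sqrt{2}}$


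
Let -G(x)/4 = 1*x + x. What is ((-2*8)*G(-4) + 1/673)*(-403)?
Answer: 138863725/673 ≈ 2.0634e+5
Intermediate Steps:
G(x) = -8*x (G(x) = -4*(1*x + x) = -4*(x + x) = -8*x)
((-2*8)*G(-4) + 1/673)*(-403) = ((-2*8)*(-8*(-4)) + 1/673)*(-403) = (-16*32 + 1/673)*(-403) = (-512 + 1/673)*(-403) = -344575/673*(-403) = 138863725/673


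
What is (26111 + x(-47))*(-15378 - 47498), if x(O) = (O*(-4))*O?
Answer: -1086182900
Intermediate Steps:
x(O) = -4*O² (x(O) = (-4*O)*O = -4*O²)
(26111 + x(-47))*(-15378 - 47498) = (26111 - 4*(-47)²)*(-15378 - 47498) = (26111 - 4*2209)*(-62876) = (26111 - 8836)*(-62876) = 17275*(-62876) = -1086182900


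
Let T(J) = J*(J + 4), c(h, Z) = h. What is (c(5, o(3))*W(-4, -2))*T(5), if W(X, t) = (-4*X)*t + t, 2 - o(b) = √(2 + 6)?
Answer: -7650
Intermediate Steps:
o(b) = 2 - 2*√2 (o(b) = 2 - √(2 + 6) = 2 - √8 = 2 - 2*√2)
W(X, t) = t - 4*X*t (W(X, t) = -4*X*t + t = t - 4*X*t)
T(J) = J*(4 + J)
(c(5, o(3))*W(-4, -2))*T(5) = (5*(-2*(1 - 4*(-4))))*(5*(4 + 5)) = (5*(-2*(1 + 16)))*(5*9) = (5*(-2*17))*45 = (5*(-34))*45 = -170*45 = -7650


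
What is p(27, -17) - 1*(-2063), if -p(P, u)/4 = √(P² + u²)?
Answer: 2063 - 4*√1018 ≈ 1935.4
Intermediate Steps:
p(P, u) = -4*√(P² + u²)
p(27, -17) - 1*(-2063) = -4*√(27² + (-17)²) - 1*(-2063) = -4*√(729 + 289) + 2063 = -4*√1018 + 2063 = 2063 - 4*√1018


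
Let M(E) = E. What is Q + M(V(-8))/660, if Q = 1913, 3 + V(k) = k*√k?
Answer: 420859/220 - 4*I*√2/165 ≈ 1913.0 - 0.034284*I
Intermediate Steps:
V(k) = -3 + k^(3/2) (V(k) = -3 + k*√k = -3 + k^(3/2))
Q + M(V(-8))/660 = 1913 + (-3 + (-8)^(3/2))/660 = 1913 + (-3 - 16*I*√2)*(1/660) = 1913 + (-1/220 - 4*I*√2/165) = 420859/220 - 4*I*√2/165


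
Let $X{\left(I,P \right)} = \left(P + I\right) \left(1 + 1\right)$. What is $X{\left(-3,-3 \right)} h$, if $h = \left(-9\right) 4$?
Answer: $432$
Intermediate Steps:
$h = -36$
$X{\left(I,P \right)} = 2 I + 2 P$ ($X{\left(I,P \right)} = \left(I + P\right) 2 = 2 I + 2 P$)
$X{\left(-3,-3 \right)} h = \left(2 \left(-3\right) + 2 \left(-3\right)\right) \left(-36\right) = \left(-6 - 6\right) \left(-36\right) = \left(-12\right) \left(-36\right) = 432$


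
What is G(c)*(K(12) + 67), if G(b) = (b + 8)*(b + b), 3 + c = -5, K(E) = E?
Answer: 0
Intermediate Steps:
c = -8 (c = -3 - 5 = -8)
G(b) = 2*b*(8 + b) (G(b) = (8 + b)*(2*b) = 2*b*(8 + b))
G(c)*(K(12) + 67) = (2*(-8)*(8 - 8))*(12 + 67) = (2*(-8)*0)*79 = 0*79 = 0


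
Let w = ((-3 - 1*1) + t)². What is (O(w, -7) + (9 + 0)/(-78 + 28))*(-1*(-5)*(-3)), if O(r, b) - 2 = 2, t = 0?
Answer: -573/10 ≈ -57.300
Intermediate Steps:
w = 16 (w = ((-3 - 1*1) + 0)² = ((-3 - 1) + 0)² = (-4 + 0)² = (-4)² = 16)
O(r, b) = 4 (O(r, b) = 2 + 2 = 4)
(O(w, -7) + (9 + 0)/(-78 + 28))*(-1*(-5)*(-3)) = (4 + (9 + 0)/(-78 + 28))*(-1*(-5)*(-3)) = (4 + 9/(-50))*(5*(-3)) = (4 + 9*(-1/50))*(-15) = (4 - 9/50)*(-15) = (191/50)*(-15) = -573/10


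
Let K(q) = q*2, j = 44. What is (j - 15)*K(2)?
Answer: 116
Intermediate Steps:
K(q) = 2*q
(j - 15)*K(2) = (44 - 15)*(2*2) = 29*4 = 116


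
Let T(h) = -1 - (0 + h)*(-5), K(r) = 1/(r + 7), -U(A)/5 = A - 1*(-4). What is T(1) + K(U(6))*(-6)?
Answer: 178/43 ≈ 4.1395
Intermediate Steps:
U(A) = -20 - 5*A (U(A) = -5*(A - 1*(-4)) = -5*(A + 4) = -5*(4 + A) = -20 - 5*A)
K(r) = 1/(7 + r)
T(h) = -1 + 5*h (T(h) = -1 - h*(-5) = -1 - (-5)*h = -1 + 5*h)
T(1) + K(U(6))*(-6) = (-1 + 5*1) - 6/(7 + (-20 - 5*6)) = (-1 + 5) - 6/(7 + (-20 - 30)) = 4 - 6/(7 - 50) = 4 - 6/(-43) = 4 - 1/43*(-6) = 4 + 6/43 = 178/43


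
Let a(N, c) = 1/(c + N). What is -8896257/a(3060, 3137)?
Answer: -55130104629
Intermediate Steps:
a(N, c) = 1/(N + c)
-8896257/a(3060, 3137) = -8896257/(1/(3060 + 3137)) = -8896257/(1/6197) = -8896257/1/6197 = -8896257*6197 = -55130104629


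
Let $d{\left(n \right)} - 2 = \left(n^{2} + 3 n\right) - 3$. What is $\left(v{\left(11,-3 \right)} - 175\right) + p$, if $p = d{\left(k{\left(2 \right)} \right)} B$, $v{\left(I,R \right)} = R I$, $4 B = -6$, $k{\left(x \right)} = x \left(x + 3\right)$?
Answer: $- \frac{803}{2} \approx -401.5$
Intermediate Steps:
$k{\left(x \right)} = x \left(3 + x\right)$
$B = - \frac{3}{2}$ ($B = \frac{1}{4} \left(-6\right) = - \frac{3}{2} \approx -1.5$)
$v{\left(I,R \right)} = I R$
$d{\left(n \right)} = -1 + n^{2} + 3 n$ ($d{\left(n \right)} = 2 - \left(3 - n^{2} - 3 n\right) = 2 + \left(-3 + n^{2} + 3 n\right) = -1 + n^{2} + 3 n$)
$p = - \frac{387}{2}$ ($p = \left(-1 + \left(2 \left(3 + 2\right)\right)^{2} + 3 \cdot 2 \left(3 + 2\right)\right) \left(- \frac{3}{2}\right) = \left(-1 + \left(2 \cdot 5\right)^{2} + 3 \cdot 2 \cdot 5\right) \left(- \frac{3}{2}\right) = \left(-1 + 10^{2} + 3 \cdot 10\right) \left(- \frac{3}{2}\right) = \left(-1 + 100 + 30\right) \left(- \frac{3}{2}\right) = 129 \left(- \frac{3}{2}\right) = - \frac{387}{2} \approx -193.5$)
$\left(v{\left(11,-3 \right)} - 175\right) + p = \left(11 \left(-3\right) - 175\right) - \frac{387}{2} = \left(-33 - 175\right) - \frac{387}{2} = -208 - \frac{387}{2} = - \frac{803}{2}$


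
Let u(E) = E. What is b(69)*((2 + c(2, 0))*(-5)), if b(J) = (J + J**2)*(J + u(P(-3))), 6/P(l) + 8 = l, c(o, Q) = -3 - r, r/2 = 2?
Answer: 90924750/11 ≈ 8.2659e+6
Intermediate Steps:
r = 4 (r = 2*2 = 4)
c(o, Q) = -7 (c(o, Q) = -3 - 1*4 = -3 - 4 = -7)
P(l) = 6/(-8 + l)
b(J) = (-6/11 + J)*(J + J**2) (b(J) = (J + J**2)*(J + 6/(-8 - 3)) = (J + J**2)*(J + 6/(-11)) = (J + J**2)*(J + 6*(-1/11)) = (J + J**2)*(J - 6/11) = (J + J**2)*(-6/11 + J) = (-6/11 + J)*(J + J**2))
b(69)*((2 + c(2, 0))*(-5)) = ((1/11)*69*(-6 + 5*69 + 11*69**2))*((2 - 7)*(-5)) = ((1/11)*69*(-6 + 345 + 11*4761))*(-5*(-5)) = ((1/11)*69*(-6 + 345 + 52371))*25 = ((1/11)*69*52710)*25 = (3636990/11)*25 = 90924750/11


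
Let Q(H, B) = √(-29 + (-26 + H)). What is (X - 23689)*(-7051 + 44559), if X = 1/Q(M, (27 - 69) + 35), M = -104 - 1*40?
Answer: -888527012 - 37508*I*√199/199 ≈ -8.8853e+8 - 2658.9*I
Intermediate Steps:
M = -144 (M = -104 - 40 = -144)
Q(H, B) = √(-55 + H)
X = -I*√199/199 (X = 1/(√(-55 - 144)) = 1/(√(-199)) = 1/(I*√199) = -I*√199/199 ≈ -0.070888*I)
(X - 23689)*(-7051 + 44559) = (-I*√199/199 - 23689)*(-7051 + 44559) = (-23689 - I*√199/199)*37508 = -888527012 - 37508*I*√199/199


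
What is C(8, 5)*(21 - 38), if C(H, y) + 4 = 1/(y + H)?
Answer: 867/13 ≈ 66.692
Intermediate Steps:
C(H, y) = -4 + 1/(H + y) (C(H, y) = -4 + 1/(y + H) = -4 + 1/(H + y))
C(8, 5)*(21 - 38) = ((1 - 4*8 - 4*5)/(8 + 5))*(21 - 38) = ((1 - 32 - 20)/13)*(-17) = ((1/13)*(-51))*(-17) = -51/13*(-17) = 867/13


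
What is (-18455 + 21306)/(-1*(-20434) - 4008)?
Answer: 2851/16426 ≈ 0.17357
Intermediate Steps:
(-18455 + 21306)/(-1*(-20434) - 4008) = 2851/(20434 - 4008) = 2851/16426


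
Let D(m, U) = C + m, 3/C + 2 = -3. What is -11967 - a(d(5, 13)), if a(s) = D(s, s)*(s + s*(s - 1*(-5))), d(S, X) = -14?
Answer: -51659/5 ≈ -10332.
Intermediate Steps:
C = -⅗ (C = 3/(-2 - 3) = 3/(-5) = 3*(-⅕) = -⅗ ≈ -0.60000)
D(m, U) = -⅗ + m
a(s) = (-⅗ + s)*(s + s*(5 + s)) (a(s) = (-⅗ + s)*(s + s*(s - 1*(-5))) = (-⅗ + s)*(s + s*(s + 5)) = (-⅗ + s)*(s + s*(5 + s)))
-11967 - a(d(5, 13)) = -11967 - (-14)*(-3 + 5*(-14))*(6 - 14)/5 = -11967 - (-14)*(-3 - 70)*(-8)/5 = -11967 - (-14)*(-73)*(-8)/5 = -11967 - 1*(-8176/5) = -11967 + 8176/5 = -51659/5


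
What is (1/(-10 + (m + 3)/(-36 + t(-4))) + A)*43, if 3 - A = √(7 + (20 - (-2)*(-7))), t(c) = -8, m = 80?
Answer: 65575/523 - 43*√13 ≈ -29.656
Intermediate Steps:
A = 3 - √13 (A = 3 - √(7 + (20 - (-2)*(-7))) = 3 - √(7 + (20 - 1*14)) = 3 - √(7 + (20 - 14)) = 3 - √(7 + 6) = 3 - √13 ≈ -0.60555)
(1/(-10 + (m + 3)/(-36 + t(-4))) + A)*43 = (1/(-10 + (80 + 3)/(-36 - 8)) + (3 - √13))*43 = (1/(-10 + 83/(-44)) + (3 - √13))*43 = (1/(-10 + 83*(-1/44)) + (3 - √13))*43 = (1/(-10 - 83/44) + (3 - √13))*43 = (1/(-523/44) + (3 - √13))*43 = (-44/523 + (3 - √13))*43 = (1525/523 - √13)*43 = 65575/523 - 43*√13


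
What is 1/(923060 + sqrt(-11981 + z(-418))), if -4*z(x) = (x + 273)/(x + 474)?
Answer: 206765440/190856909729999 - 4*I*sqrt(37570386)/190856909729999 ≈ 1.0834e-6 - 1.2846e-10*I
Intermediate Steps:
z(x) = -(273 + x)/(4*(474 + x)) (z(x) = -(x + 273)/(4*(x + 474)) = -(273 + x)/(4*(474 + x)))
1/(923060 + sqrt(-11981 + z(-418))) = 1/(923060 + sqrt(-11981 + (-273 - 1*(-418))/(4*(474 - 418)))) = 1/(923060 + sqrt(-11981 + (1/4)*(-273 + 418)/56)) = 1/(923060 + sqrt(-11981 + (1/4)*(1/56)*145)) = 1/(923060 + sqrt(-11981 + 145/224)) = 1/(923060 + sqrt(-2683599/224)) = 1/(923060 + I*sqrt(37570386)/56)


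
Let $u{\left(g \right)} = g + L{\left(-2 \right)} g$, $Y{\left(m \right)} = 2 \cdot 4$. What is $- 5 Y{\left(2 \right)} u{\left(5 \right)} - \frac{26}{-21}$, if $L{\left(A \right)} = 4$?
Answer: $- \frac{20974}{21} \approx -998.76$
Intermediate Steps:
$Y{\left(m \right)} = 8$
$u{\left(g \right)} = 5 g$ ($u{\left(g \right)} = g + 4 g = 5 g$)
$- 5 Y{\left(2 \right)} u{\left(5 \right)} - \frac{26}{-21} = \left(-5\right) 8 \cdot 5 \cdot 5 - \frac{26}{-21} = \left(-40\right) 25 - - \frac{26}{21} = -1000 + \frac{26}{21} = - \frac{20974}{21}$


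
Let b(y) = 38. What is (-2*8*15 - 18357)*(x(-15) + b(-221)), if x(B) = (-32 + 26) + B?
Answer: -316149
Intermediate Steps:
x(B) = -6 + B
(-2*8*15 - 18357)*(x(-15) + b(-221)) = (-2*8*15 - 18357)*((-6 - 15) + 38) = (-16*15 - 18357)*(-21 + 38) = (-240 - 18357)*17 = -18597*17 = -316149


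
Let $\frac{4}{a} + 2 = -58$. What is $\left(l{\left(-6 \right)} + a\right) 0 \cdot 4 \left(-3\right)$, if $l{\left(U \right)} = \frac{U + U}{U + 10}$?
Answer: $0$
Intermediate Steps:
$a = - \frac{1}{15}$ ($a = \frac{4}{-2 - 58} = \frac{4}{-60} = 4 \left(- \frac{1}{60}\right) = - \frac{1}{15} \approx -0.066667$)
$l{\left(U \right)} = \frac{2 U}{10 + U}$
$\left(l{\left(-6 \right)} + a\right) 0 \cdot 4 \left(-3\right) = \left(2 \left(-6\right) \frac{1}{10 - 6} - \frac{1}{15}\right) 0 \cdot 4 \left(-3\right) = \left(2 \left(-6\right) \frac{1}{4} - \frac{1}{15}\right) 0 \left(-3\right) = \left(2 \left(-6\right) \frac{1}{4} - \frac{1}{15}\right) 0 = \left(-3 - \frac{1}{15}\right) 0 = \left(- \frac{46}{15}\right) 0 = 0$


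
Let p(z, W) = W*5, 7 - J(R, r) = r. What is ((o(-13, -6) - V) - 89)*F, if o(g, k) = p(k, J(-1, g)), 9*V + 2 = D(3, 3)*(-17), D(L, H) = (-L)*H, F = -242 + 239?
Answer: 52/3 ≈ 17.333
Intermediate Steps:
F = -3
J(R, r) = 7 - r
D(L, H) = -H*L
V = 151/9 (V = -2/9 + (-1*3*3*(-17))/9 = -2/9 + (-9*(-17))/9 = -2/9 + (⅑)*153 = -2/9 + 17 = 151/9 ≈ 16.778)
p(z, W) = 5*W
o(g, k) = 35 - 5*g (o(g, k) = 5*(7 - g) = 35 - 5*g)
((o(-13, -6) - V) - 89)*F = (((35 - 5*(-13)) - 1*151/9) - 89)*(-3) = (((35 + 65) - 151/9) - 89)*(-3) = ((100 - 151/9) - 89)*(-3) = (749/9 - 89)*(-3) = -52/9*(-3) = 52/3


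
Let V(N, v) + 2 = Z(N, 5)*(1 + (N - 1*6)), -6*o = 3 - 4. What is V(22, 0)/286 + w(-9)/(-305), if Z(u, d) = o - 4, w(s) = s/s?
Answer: -9587/40260 ≈ -0.23813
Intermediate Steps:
o = 1/6 (o = -(3 - 4)/6 = -1/6*(-1) = 1/6 ≈ 0.16667)
w(s) = 1
Z(u, d) = -23/6 (Z(u, d) = 1/6 - 4 = -23/6)
V(N, v) = 103/6 - 23*N/6 (V(N, v) = -2 - 23*(1 + (N - 1*6))/6 = -2 - 23*(1 + (N - 6))/6 = -2 - 23*(1 + (-6 + N))/6 = -2 - 23*(-5 + N)/6 = -2 + (115/6 - 23*N/6) = 103/6 - 23*N/6)
V(22, 0)/286 + w(-9)/(-305) = (103/6 - 23/6*22)/286 + 1/(-305) = (103/6 - 253/3)*(1/286) + 1*(-1/305) = -403/6*1/286 - 1/305 = -31/132 - 1/305 = -9587/40260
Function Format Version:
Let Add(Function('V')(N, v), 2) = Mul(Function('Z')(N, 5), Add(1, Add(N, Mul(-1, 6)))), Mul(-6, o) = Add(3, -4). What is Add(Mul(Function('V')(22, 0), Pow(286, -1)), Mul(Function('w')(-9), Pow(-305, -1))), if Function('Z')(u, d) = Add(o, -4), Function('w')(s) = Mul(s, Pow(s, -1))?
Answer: Rational(-9587, 40260) ≈ -0.23813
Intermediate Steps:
o = Rational(1, 6) (o = Mul(Rational(-1, 6), Add(3, -4)) = Mul(Rational(-1, 6), -1) = Rational(1, 6) ≈ 0.16667)
Function('w')(s) = 1
Function('Z')(u, d) = Rational(-23, 6) (Function('Z')(u, d) = Add(Rational(1, 6), -4) = Rational(-23, 6))
Function('V')(N, v) = Add(Rational(103, 6), Mul(Rational(-23, 6), N)) (Function('V')(N, v) = Add(-2, Mul(Rational(-23, 6), Add(1, Add(N, Mul(-1, 6))))) = Add(-2, Mul(Rational(-23, 6), Add(1, Add(N, -6)))) = Add(-2, Mul(Rational(-23, 6), Add(1, Add(-6, N)))) = Add(-2, Mul(Rational(-23, 6), Add(-5, N))) = Add(-2, Add(Rational(115, 6), Mul(Rational(-23, 6), N))) = Add(Rational(103, 6), Mul(Rational(-23, 6), N)))
Add(Mul(Function('V')(22, 0), Pow(286, -1)), Mul(Function('w')(-9), Pow(-305, -1))) = Add(Mul(Add(Rational(103, 6), Mul(Rational(-23, 6), 22)), Pow(286, -1)), Mul(1, Pow(-305, -1))) = Add(Mul(Add(Rational(103, 6), Rational(-253, 3)), Rational(1, 286)), Mul(1, Rational(-1, 305))) = Add(Mul(Rational(-403, 6), Rational(1, 286)), Rational(-1, 305)) = Add(Rational(-31, 132), Rational(-1, 305)) = Rational(-9587, 40260)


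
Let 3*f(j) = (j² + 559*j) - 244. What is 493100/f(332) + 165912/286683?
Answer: 39427369993/7061193412 ≈ 5.5837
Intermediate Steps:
f(j) = -244/3 + j²/3 + 559*j/3 (f(j) = ((j² + 559*j) - 244)/3 = (-244 + j² + 559*j)/3 = -244/3 + j²/3 + 559*j/3)
493100/f(332) + 165912/286683 = 493100/(-244/3 + (⅓)*332² + (559/3)*332) + 165912/286683 = 493100/(-244/3 + (⅓)*110224 + 185588/3) + 165912*(1/286683) = 493100/(-244/3 + 110224/3 + 185588/3) + 55304/95561 = 493100/(295568/3) + 55304/95561 = 493100*(3/295568) + 55304/95561 = 369825/73892 + 55304/95561 = 39427369993/7061193412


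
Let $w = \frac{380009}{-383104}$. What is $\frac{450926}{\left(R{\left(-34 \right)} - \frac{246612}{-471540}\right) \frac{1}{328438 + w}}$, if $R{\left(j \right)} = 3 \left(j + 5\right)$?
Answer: $- \frac{1114759926449289376655}{650915532928} \approx -1.7126 \cdot 10^{9}$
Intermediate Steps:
$R{\left(j \right)} = 15 + 3 j$ ($R{\left(j \right)} = 3 \left(5 + j\right) = 15 + 3 j$)
$w = - \frac{380009}{383104}$ ($w = 380009 \left(- \frac{1}{383104}\right) = - \frac{380009}{383104} \approx -0.99192$)
$\frac{450926}{\left(R{\left(-34 \right)} - \frac{246612}{-471540}\right) \frac{1}{328438 + w}} = \frac{450926}{\left(\left(15 + 3 \left(-34\right)\right) - \frac{246612}{-471540}\right) \frac{1}{328438 - \frac{380009}{383104}}} = \frac{450926}{\left(\left(15 - 102\right) - - \frac{20551}{39295}\right) \frac{1}{\frac{125825531543}{383104}}} = \frac{450926}{\left(-87 + \frac{20551}{39295}\right) \frac{383104}{125825531543}} = \frac{450926}{\left(- \frac{3398114}{39295}\right) \frac{383104}{125825531543}} = \frac{450926}{- \frac{1301831065856}{4944314261982185}} = 450926 \left(- \frac{4944314261982185}{1301831065856}\right) = - \frac{1114759926449289376655}{650915532928}$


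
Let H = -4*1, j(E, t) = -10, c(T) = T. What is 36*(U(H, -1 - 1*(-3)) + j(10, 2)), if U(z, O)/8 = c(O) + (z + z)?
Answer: -2088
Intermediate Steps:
H = -4
U(z, O) = 8*O + 16*z (U(z, O) = 8*(O + (z + z)) = 8*(O + 2*z) = 8*O + 16*z)
36*(U(H, -1 - 1*(-3)) + j(10, 2)) = 36*((8*(-1 - 1*(-3)) + 16*(-4)) - 10) = 36*((8*(-1 + 3) - 64) - 10) = 36*((8*2 - 64) - 10) = 36*((16 - 64) - 10) = 36*(-48 - 10) = 36*(-58) = -2088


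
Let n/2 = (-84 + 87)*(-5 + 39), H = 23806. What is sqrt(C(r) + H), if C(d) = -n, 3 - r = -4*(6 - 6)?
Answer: sqrt(23602) ≈ 153.63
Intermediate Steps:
r = 3 (r = 3 - (-4)*(6 - 6) = 3 - (-4)*0 = 3 - 1*0 = 3 + 0 = 3)
n = 204 (n = 2*((-84 + 87)*(-5 + 39)) = 2*(3*34) = 2*102 = 204)
C(d) = -204 (C(d) = -1*204 = -204)
sqrt(C(r) + H) = sqrt(-204 + 23806) = sqrt(23602)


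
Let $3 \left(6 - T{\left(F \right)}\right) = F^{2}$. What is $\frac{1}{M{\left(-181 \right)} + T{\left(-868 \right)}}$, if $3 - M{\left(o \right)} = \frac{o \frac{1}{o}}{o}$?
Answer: $- \frac{543}{136364854} \approx -3.982 \cdot 10^{-6}$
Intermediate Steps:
$M{\left(o \right)} = 3 - \frac{1}{o}$ ($M{\left(o \right)} = 3 - \frac{o \frac{1}{o}}{o} = 3 - 1 \frac{1}{o} = 3 - \frac{1}{o}$)
$T{\left(F \right)} = 6 - \frac{F^{2}}{3}$
$\frac{1}{M{\left(-181 \right)} + T{\left(-868 \right)}} = \frac{1}{\left(3 - \frac{1}{-181}\right) + \left(6 - \frac{\left(-868\right)^{2}}{3}\right)} = \frac{1}{\left(3 - - \frac{1}{181}\right) + \left(6 - \frac{753424}{3}\right)} = \frac{1}{\left(3 + \frac{1}{181}\right) + \left(6 - \frac{753424}{3}\right)} = \frac{1}{\frac{544}{181} - \frac{753406}{3}} = \frac{1}{- \frac{136364854}{543}} = - \frac{543}{136364854}$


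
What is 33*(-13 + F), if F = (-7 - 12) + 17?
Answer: -495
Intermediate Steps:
F = -2 (F = -19 + 17 = -2)
33*(-13 + F) = 33*(-13 - 2) = 33*(-15) = -495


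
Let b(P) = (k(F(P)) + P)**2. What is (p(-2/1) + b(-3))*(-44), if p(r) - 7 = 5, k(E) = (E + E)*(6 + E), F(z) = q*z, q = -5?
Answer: -17298204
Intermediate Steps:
F(z) = -5*z
k(E) = 2*E*(6 + E) (k(E) = (2*E)*(6 + E) = 2*E*(6 + E))
p(r) = 12 (p(r) = 7 + 5 = 12)
b(P) = (P - 10*P*(6 - 5*P))**2 (b(P) = (2*(-5*P)*(6 - 5*P) + P)**2 = (-10*P*(6 - 5*P) + P)**2 = (P - 10*P*(6 - 5*P))**2)
(p(-2/1) + b(-3))*(-44) = (12 + (-3)**2*(-59 + 50*(-3))**2)*(-44) = (12 + 9*(-59 - 150)**2)*(-44) = (12 + 9*(-209)**2)*(-44) = (12 + 9*43681)*(-44) = (12 + 393129)*(-44) = 393141*(-44) = -17298204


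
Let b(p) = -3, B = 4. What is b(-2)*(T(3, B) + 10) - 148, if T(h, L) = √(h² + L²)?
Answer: -193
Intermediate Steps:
T(h, L) = √(L² + h²)
b(-2)*(T(3, B) + 10) - 148 = -3*(√(4² + 3²) + 10) - 148 = -3*(√(16 + 9) + 10) - 148 = -3*(√25 + 10) - 148 = -3*(5 + 10) - 148 = -3*15 - 148 = -45 - 148 = -193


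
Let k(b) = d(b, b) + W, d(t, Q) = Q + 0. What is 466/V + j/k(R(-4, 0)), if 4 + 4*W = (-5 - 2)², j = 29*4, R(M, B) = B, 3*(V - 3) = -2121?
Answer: 152843/15840 ≈ 9.6492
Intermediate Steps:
V = -704 (V = 3 + (⅓)*(-2121) = 3 - 707 = -704)
j = 116
d(t, Q) = Q
W = 45/4 (W = -1 + (-5 - 2)²/4 = -1 + (¼)*(-7)² = -1 + (¼)*49 = -1 + 49/4 = 45/4 ≈ 11.250)
k(b) = 45/4 + b (k(b) = b + 45/4 = 45/4 + b)
466/V + j/k(R(-4, 0)) = 466/(-704) + 116/(45/4 + 0) = 466*(-1/704) + 116/(45/4) = -233/352 + 116*(4/45) = -233/352 + 464/45 = 152843/15840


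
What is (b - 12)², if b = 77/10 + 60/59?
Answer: 3751969/348100 ≈ 10.778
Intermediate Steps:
b = 5143/590 (b = 77*(⅒) + 60*(1/59) = 77/10 + 60/59 = 5143/590 ≈ 8.7169)
(b - 12)² = (5143/590 - 12)² = (-1937/590)² = 3751969/348100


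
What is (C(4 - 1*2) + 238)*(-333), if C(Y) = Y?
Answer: -79920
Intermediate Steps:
(C(4 - 1*2) + 238)*(-333) = ((4 - 1*2) + 238)*(-333) = ((4 - 2) + 238)*(-333) = (2 + 238)*(-333) = 240*(-333) = -79920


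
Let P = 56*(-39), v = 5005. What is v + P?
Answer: 2821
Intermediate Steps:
P = -2184
v + P = 5005 - 2184 = 2821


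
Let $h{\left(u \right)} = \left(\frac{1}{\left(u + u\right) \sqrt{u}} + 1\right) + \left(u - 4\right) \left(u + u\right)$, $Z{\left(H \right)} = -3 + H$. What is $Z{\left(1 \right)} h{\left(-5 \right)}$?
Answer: $-182 - \frac{i \sqrt{5}}{25} \approx -182.0 - 0.089443 i$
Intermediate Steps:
$h{\left(u \right)} = 1 + \frac{1}{2 u^{\frac{3}{2}}} + 2 u \left(-4 + u\right)$ ($h{\left(u \right)} = \left(\frac{1}{2 u \sqrt{u}} + 1\right) + \left(-4 + u\right) 2 u = \left(\frac{1}{2 u^{\frac{3}{2}}} + 1\right) + 2 u \left(-4 + u\right) = \left(1 + \frac{1}{2 u^{\frac{3}{2}}}\right) + 2 u \left(-4 + u\right) = 1 + \frac{1}{2 u^{\frac{3}{2}}} + 2 u \left(-4 + u\right)$)
$Z{\left(1 \right)} h{\left(-5 \right)} = \left(-3 + 1\right) \left(1 + \frac{1}{2 \left(- 5 i \sqrt{5}\right)} - -40 + 2 \left(-5\right)^{2}\right) = - 2 \left(1 + \frac{\frac{1}{25} i \sqrt{5}}{2} + 40 + 2 \cdot 25\right) = - 2 \left(1 + \frac{i \sqrt{5}}{50} + 40 + 50\right) = - 2 \left(91 + \frac{i \sqrt{5}}{50}\right) = -182 - \frac{i \sqrt{5}}{25}$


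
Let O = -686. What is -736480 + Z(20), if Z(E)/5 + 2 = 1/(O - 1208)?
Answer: -1394912065/1894 ≈ -7.3649e+5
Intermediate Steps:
Z(E) = -18945/1894 (Z(E) = -10 + 5/(-686 - 1208) = -10 + 5/(-1894) = -10 + 5*(-1/1894) = -10 - 5/1894 = -18945/1894)
-736480 + Z(20) = -736480 - 18945/1894 = -1394912065/1894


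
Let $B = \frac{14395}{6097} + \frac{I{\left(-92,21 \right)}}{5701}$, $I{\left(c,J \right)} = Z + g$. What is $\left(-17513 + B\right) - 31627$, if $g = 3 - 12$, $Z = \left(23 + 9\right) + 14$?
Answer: $- \frac{1707974821096}{34758997} \approx -49138.0$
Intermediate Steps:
$Z = 46$ ($Z = 32 + 14 = 46$)
$g = -9$
$I{\left(c,J \right)} = 37$ ($I{\left(c,J \right)} = 46 - 9 = 37$)
$B = \frac{82291484}{34758997}$ ($B = \frac{14395}{6097} + \frac{37}{5701} = \frac{82291484}{34758997} \approx 2.3675$)
$\left(-17513 + B\right) - 31627 = \left(-17513 + \frac{82291484}{34758997}\right) - 31627 = - \frac{608652022977}{34758997} - 31627 = - \frac{1707974821096}{34758997}$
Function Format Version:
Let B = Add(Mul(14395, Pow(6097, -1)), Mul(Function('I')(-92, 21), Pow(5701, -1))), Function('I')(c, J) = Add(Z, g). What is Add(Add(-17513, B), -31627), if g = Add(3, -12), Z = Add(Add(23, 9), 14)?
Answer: Rational(-1707974821096, 34758997) ≈ -49138.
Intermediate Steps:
Z = 46 (Z = Add(32, 14) = 46)
g = -9
Function('I')(c, J) = 37 (Function('I')(c, J) = Add(46, -9) = 37)
B = Rational(82291484, 34758997) (B = Add(Mul(14395, Pow(6097, -1)), Mul(37, Pow(5701, -1))) = Add(Mul(14395, Rational(1, 6097)), Mul(37, Rational(1, 5701))) = Add(Rational(14395, 6097), Rational(37, 5701)) = Rational(82291484, 34758997) ≈ 2.3675)
Add(Add(-17513, B), -31627) = Add(Add(-17513, Rational(82291484, 34758997)), -31627) = Add(Rational(-608652022977, 34758997), -31627) = Rational(-1707974821096, 34758997)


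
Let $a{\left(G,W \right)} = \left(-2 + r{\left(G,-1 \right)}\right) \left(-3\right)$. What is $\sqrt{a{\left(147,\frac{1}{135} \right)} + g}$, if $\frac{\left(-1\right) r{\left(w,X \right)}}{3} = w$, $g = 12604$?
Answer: $\sqrt{13933} \approx 118.04$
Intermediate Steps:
$r{\left(w,X \right)} = - 3 w$
$a{\left(G,W \right)} = 6 + 9 G$ ($a{\left(G,W \right)} = \left(-2 - 3 G\right) \left(-3\right) = 6 + 9 G$)
$\sqrt{a{\left(147,\frac{1}{135} \right)} + g} = \sqrt{\left(6 + 9 \cdot 147\right) + 12604} = \sqrt{\left(6 + 1323\right) + 12604} = \sqrt{1329 + 12604} = \sqrt{13933}$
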